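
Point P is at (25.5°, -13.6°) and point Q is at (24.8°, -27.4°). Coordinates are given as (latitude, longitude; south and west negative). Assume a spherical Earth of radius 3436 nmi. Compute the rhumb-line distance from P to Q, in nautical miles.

750 nmi

Δψ = ln[tan(π/4+φ₂/2)/tan(π/4+φ₁/2)] = -0.0135;  Δφ = -0.0122 rad,  Δλ = -0.2409 rad
q = Δφ/Δψ = 0.9052
d = R·√(Δφ² + q²Δλ²) = 3436·0.21836 = 750 nmi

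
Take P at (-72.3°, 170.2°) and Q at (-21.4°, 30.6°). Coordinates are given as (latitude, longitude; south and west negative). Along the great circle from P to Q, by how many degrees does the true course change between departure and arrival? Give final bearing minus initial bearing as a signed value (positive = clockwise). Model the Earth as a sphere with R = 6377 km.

At departure: θ₁ = atan2(sin Δλ cos φ₂, cos φ₁ sin φ₂ − sin φ₁ cos φ₂ cos Δλ) = 217.50°
At arrival: θ₂ = atan2(sin Δλ cos φ₁, −cos φ₂ sin φ₁ + sin φ₂ cos φ₁ cos Δλ) = 348.53°
Δθ = θ₂ − θ₁ = +131.0°

+131.0°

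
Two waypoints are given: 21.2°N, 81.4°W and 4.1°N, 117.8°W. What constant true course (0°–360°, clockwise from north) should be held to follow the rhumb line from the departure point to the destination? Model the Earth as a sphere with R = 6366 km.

Δψ = ln[tan(π/4+φ₂/2)/tan(π/4+φ₁/2)] = -0.3071
Δλ = -0.6353 rad (taken the short way round)
course = atan2(Δλ, Δψ) = 244.20°

244.2°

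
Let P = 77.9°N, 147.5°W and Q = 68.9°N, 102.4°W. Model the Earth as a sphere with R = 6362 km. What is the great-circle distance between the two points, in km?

1676 km

Haversine: a = sin²(Δφ/2)+cos φ₁ cos φ₂ sin²(Δλ/2) = 0.01725;  σ = 2·atan2(√a,√(1−a))
σ = 15.096° → d = Rσ = 6362·0.26347 = 1676 km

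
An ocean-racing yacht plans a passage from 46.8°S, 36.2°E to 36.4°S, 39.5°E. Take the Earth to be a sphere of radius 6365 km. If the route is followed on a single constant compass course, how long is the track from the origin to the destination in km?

Δψ = ln[tan(π/4+φ₂/2)/tan(π/4+φ₁/2)] = +0.2436;  Δφ = +0.1815 rad,  Δλ = +0.0576 rad
q = Δφ/Δψ = 0.7451
d = R·√(Δφ² + q²Δλ²) = 6365·0.18652 = 1187 km

1187 km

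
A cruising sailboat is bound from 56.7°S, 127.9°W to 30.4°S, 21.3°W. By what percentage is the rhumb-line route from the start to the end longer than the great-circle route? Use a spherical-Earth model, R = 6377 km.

Great circle: σ = 1.2790 rad → d_gc = Rσ = 8156.3 km
Rhumb: Δφ = +0.4590, Δλ = +1.8605, Δψ = +0.6497, q = Δφ/Δψ = 0.7065 → d_rh = R√(Δφ²+q²Δλ²) = 8878.7 km
Excess = (8878.7 − 8156.3) / 8156.3 = 722.4 / 8156.3 = 8.86% ≈ 8.9%

8.9%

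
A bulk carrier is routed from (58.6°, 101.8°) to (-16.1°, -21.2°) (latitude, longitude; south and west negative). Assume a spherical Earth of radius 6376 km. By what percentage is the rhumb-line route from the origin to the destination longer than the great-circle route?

5.6%

Great circle: σ = 2.1052 rad → d_gc = Rσ = 13422.8 km
Rhumb: Δφ = -1.3038, Δλ = -2.1468, Δψ = -1.5539, q = Δφ/Δψ = 0.8390 → d_rh = R√(Δφ²+q²Δλ²) = 14177.4 km
Excess = (14177.4 − 13422.8) / 13422.8 = 754.6 / 13422.8 = 5.62% ≈ 5.6%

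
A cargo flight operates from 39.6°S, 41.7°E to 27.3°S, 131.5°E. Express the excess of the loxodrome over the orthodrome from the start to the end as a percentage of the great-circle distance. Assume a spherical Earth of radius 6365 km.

3.8%

Great circle: σ = 1.2716 rad → d_gc = Rσ = 8093.8 km
Rhumb: Δφ = +0.2147, Δλ = +1.5673, Δψ = +0.2582, q = Δφ/Δψ = 0.8314 → d_rh = R√(Δφ²+q²Δλ²) = 8405.3 km
Excess = (8405.3 − 8093.8) / 8093.8 = 311.5 / 8093.8 = 3.849% ≈ 3.8%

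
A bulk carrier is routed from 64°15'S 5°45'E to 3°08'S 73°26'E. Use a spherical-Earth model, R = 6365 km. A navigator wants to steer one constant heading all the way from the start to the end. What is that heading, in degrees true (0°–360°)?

Δψ = ln[tan(π/4+φ₂/2)/tan(π/4+φ₁/2)] = +1.4212
Δλ = +1.1813 rad (taken the short way round)
course = atan2(Δλ, Δψ) = 39.73°

39.7°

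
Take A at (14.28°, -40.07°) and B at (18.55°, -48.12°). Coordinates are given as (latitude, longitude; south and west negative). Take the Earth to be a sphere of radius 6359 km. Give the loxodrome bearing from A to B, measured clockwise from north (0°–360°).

Meridional parts: M(φ₁)=+0.2519, M(φ₂)=+0.3296 → ΔM = +0.0777;  Δλ = -0.1405 rad
tan C = Δλ / ΔM = -1.8079 → C = 298.95°

298.9°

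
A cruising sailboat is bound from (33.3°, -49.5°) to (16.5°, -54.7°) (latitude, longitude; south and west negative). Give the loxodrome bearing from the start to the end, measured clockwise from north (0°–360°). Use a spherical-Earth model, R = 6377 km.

Δψ = ln[tan(π/4+φ₂/2)/tan(π/4+φ₁/2)] = -0.3249
Δλ = -0.0908 rad (taken the short way round)
course = atan2(Δλ, Δψ) = 195.61°

195.6°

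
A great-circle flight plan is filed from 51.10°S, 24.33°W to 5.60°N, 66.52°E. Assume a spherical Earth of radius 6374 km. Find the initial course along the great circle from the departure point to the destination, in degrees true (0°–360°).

87.1°

N = sin Δλ·cos φ₂ = +0.9951;  D = cos φ₁ sin φ₂ − sin φ₁ cos φ₂ cos Δλ = +0.0498
initial course = atan2(N, D) = 87.14°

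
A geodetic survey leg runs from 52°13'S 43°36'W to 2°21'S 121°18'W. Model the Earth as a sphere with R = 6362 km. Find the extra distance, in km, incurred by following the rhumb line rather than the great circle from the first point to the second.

Great circle: cos σ = sin φ₁ sin φ₂ + cos φ₁ cos φ₂ cos Δλ,  σ = 1.4073 rad → d_gc = 8952.9 km
Rhumb line: Δψ = +1.0313, q = Δφ/Δψ = 0.8439, d_rh = R√(Δφ²+q²Δλ²) = 9147.3 km
Excess = 9147.3 − 8952.9 = 194.4 ≈ 194 km

194 km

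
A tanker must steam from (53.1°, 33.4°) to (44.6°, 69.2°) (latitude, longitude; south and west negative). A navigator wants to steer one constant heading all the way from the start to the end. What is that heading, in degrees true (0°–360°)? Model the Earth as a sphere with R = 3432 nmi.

Meridional parts: M(φ₁)=+1.0977, M(φ₂)=+0.8715 → ΔM = -0.2262;  Δλ = +0.6248 rad
tan C = Δλ / ΔM = -2.7623 → C = 109.90°

109.9°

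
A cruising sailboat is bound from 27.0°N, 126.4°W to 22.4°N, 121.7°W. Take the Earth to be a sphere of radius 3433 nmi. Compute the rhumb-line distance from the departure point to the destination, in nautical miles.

376 nmi

Rhumb course C = atan2(Δλ, Δψ) with Δψ = ln[tan(π/4+φ₂/2)/tan(π/4+φ₁/2)] = -0.0884, Δλ = +0.0820 → C = 137.14°
d = R·|Δφ| / |cos C| = 3433·0.08029 / 0.73304 = 376 nmi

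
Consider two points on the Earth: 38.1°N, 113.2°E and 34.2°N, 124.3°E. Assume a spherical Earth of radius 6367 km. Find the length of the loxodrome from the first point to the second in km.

1086 km

Δψ = ln[tan(π/4+φ₂/2)/tan(π/4+φ₁/2)] = -0.0843;  Δφ = -0.0681 rad,  Δλ = +0.1937 rad
q = Δφ/Δψ = 0.8072
d = R·√(Δφ² + q²Δλ²) = 6367·0.17054 = 1086 km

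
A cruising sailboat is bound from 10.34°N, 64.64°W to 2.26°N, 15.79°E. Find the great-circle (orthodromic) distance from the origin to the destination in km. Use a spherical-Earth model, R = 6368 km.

8912 km

cos σ = sin φ₁ sin φ₂ + cos φ₁ cos φ₂ cos Δλ
      = sin(10.34°)sin(2.26°) + cos(10.34°)cos(2.26°)cos(80.43°) = 0.1705
σ = 80.183° → d = Rσ = 6368·1.39946 = 8912 km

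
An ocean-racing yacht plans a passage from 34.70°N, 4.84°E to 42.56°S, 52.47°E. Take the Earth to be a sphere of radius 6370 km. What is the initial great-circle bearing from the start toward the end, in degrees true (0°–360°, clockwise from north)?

147.0°

θ = atan2( sin Δλ·cos φ₂ ,  cos φ₁ sin φ₂ − sin φ₁ cos φ₂ cos Δλ )
  = atan2(+0.5442, -0.8386) = 147.02°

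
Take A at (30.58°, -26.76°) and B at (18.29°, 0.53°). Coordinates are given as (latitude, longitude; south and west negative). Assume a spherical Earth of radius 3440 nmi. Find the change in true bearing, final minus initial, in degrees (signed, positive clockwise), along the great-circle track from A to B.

Initial bearing θ₁ = atan2(sin Δλ cos φ₂, cos φ₁ sin φ₂ − sin φ₁ cos φ₂ cos Δλ) = 110.08°
Final bearing θ₂ = (initial bearing from the destination back to the start) + 180° = 121.61°
Δθ = θ₂ − θ₁ = +11.5°

+11.5°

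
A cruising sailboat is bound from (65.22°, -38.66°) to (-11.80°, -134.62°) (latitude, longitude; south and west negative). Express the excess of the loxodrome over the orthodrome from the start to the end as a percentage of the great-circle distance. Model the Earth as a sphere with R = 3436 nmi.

Great circle: σ = 1.8011 rad → d_gc = Rσ = 6188.6 nmi
Rhumb: Δφ = -1.3443, Δλ = -1.6748, Δψ = -1.7230, q = Δφ/Δψ = 0.7802 → d_rh = R√(Δφ²+q²Δλ²) = 6441.4 nmi
Excess = (6441.4 − 6188.6) / 6188.6 = 252.8 / 6188.6 = 4.08% ≈ 4.1%

4.1%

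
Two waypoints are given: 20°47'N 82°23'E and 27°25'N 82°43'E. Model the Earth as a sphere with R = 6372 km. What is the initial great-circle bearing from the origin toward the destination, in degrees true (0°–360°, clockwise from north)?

2.6°

θ = atan2( sin Δλ·cos φ₂ ,  cos φ₁ sin φ₂ − sin φ₁ cos φ₂ cos Δλ )
  = atan2(+0.0052, +0.1155) = 2.56°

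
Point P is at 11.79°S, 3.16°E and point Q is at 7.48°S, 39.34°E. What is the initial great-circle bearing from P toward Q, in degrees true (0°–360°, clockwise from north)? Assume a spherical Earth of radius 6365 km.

θ = atan2( sin Δλ·cos φ₂ ,  cos φ₁ sin φ₂ − sin φ₁ cos φ₂ cos Δλ )
  = atan2(+0.5853, +0.0361) = 86.47°

86.5°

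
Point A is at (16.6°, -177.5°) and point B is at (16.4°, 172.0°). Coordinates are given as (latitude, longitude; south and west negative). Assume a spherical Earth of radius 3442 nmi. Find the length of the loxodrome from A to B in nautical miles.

Δψ = ln[tan(π/4+φ₂/2)/tan(π/4+φ₁/2)] = -0.0036;  Δφ = -0.0035 rad,  Δλ = -0.1833 rad
q = Δφ/Δψ = 0.9588
d = R·√(Δφ² + q²Δλ²) = 3442·0.17575 = 605 nmi

605 nmi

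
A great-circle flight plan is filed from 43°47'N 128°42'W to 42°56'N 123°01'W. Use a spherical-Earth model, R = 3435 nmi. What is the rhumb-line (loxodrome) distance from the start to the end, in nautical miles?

Δψ = ln[tan(π/4+φ₂/2)/tan(π/4+φ₁/2)] = -0.0204;  Δφ = -0.0148 rad,  Δλ = +0.0992 rad
q = Δφ/Δψ = 0.7271
d = R·√(Δφ² + q²Δλ²) = 3435·0.07363 = 253 nmi

253 nmi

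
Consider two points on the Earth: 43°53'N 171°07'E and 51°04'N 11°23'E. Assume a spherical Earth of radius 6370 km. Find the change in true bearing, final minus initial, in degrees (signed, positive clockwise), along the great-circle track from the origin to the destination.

-152.8°

Initial bearing θ₁ = atan2(sin Δλ cos φ₂, cos φ₁ sin φ₂ − sin φ₁ cos φ₂ cos Δλ) = 347.34°
Final bearing θ₂ = (initial bearing from the destination back to the start) + 180° = 194.56°
Δθ = θ₂ − θ₁ = -152.8°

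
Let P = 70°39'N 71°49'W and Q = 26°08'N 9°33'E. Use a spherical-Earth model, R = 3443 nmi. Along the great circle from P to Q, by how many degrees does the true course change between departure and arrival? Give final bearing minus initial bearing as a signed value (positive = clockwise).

+69.6°

Initial bearing θ₁ = atan2(sin Δλ cos φ₂, cos φ₁ sin φ₂ − sin φ₁ cos φ₂ cos Δλ) = 88.79°
Final bearing θ₂ = (initial bearing from the destination back to the start) + 180° = 158.35°
Δθ = θ₂ − θ₁ = +69.6°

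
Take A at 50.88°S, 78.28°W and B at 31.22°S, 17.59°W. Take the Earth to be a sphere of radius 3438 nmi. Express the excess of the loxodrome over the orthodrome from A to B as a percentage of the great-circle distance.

Great circle: σ = 0.8416 rad → d_gc = Rσ = 2893.4 nmi
Rhumb: Δφ = +0.3431, Δλ = +1.0592, Δψ = +0.4608, q = Δφ/Δψ = 0.7447 → d_rh = R√(Δφ²+q²Δλ²) = 2957.5 nmi
Excess = (2957.5 − 2893.4) / 2893.4 = 64.1 / 2893.4 = 2.22% ≈ 2.2%

2.2%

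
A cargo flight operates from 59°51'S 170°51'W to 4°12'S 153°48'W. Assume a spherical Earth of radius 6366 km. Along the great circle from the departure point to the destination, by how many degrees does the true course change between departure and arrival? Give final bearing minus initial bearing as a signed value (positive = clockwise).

At departure: θ₁ = atan2(sin Δλ cos φ₂, cos φ₁ sin φ₂ − sin φ₁ cos φ₂ cos Δλ) = 20.37°
At arrival: θ₂ = atan2(sin Δλ cos φ₁, −cos φ₂ sin φ₁ + sin φ₂ cos φ₁ cos Δλ) = 10.09°
Δθ = θ₂ − θ₁ = -10.3°

-10.3°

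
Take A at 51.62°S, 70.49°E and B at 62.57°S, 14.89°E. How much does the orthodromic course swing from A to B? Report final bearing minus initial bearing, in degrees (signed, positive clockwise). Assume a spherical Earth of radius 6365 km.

At departure: θ₁ = atan2(sin Δλ cos φ₂, cos φ₁ sin φ₂ − sin φ₁ cos φ₂ cos Δλ) = 227.60°
At arrival: θ₂ = atan2(sin Δλ cos φ₁, −cos φ₂ sin φ₁ + sin φ₂ cos φ₁ cos Δλ) = 275.55°
Δθ = θ₂ − θ₁ = +47.9°

+47.9°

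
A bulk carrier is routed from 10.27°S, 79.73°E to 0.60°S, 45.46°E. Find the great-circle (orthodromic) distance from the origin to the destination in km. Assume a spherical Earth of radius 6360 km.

3931 km

cos σ = sin φ₁ sin φ₂ + cos φ₁ cos φ₂ cos Δλ
      = sin(-10.27°)sin(-0.60°) + cos(-10.27°)cos(-0.60°)cos(-34.27°) = 0.8150
σ = 35.415° → d = Rσ = 6360·0.61811 = 3931 km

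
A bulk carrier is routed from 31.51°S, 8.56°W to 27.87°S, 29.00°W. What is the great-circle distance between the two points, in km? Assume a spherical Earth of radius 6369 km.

cos σ = sin φ₁ sin φ₂ + cos φ₁ cos φ₂ cos Δλ
      = sin(-31.51°)sin(-27.87°) + cos(-31.51°)cos(-27.87°)cos(-20.44°) = 0.9505
σ = 18.097° → d = Rσ = 6369·0.31586 = 2012 km

2012 km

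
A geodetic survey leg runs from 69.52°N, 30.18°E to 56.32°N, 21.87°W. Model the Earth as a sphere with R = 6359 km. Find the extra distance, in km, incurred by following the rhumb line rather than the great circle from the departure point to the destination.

81 km

Great circle: cos σ = sin φ₁ sin φ₂ + cos φ₁ cos φ₂ cos Δλ,  σ = 0.4536 rad → d_gc = 2884.5 km
Rhumb line: Δψ = -0.5161, q = Δφ/Δψ = 0.4464, d_rh = R√(Δφ²+q²Δλ²) = 2965.7 km
Excess = 2965.7 − 2884.5 = 81.2 ≈ 81 km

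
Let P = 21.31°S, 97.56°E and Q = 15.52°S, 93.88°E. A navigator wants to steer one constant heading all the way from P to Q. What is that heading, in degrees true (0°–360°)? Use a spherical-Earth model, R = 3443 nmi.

328.9°

Meridional parts: M(φ₁)=-0.3808, M(φ₂)=-0.2742 → ΔM = +0.1066;  Δλ = -0.0642 rad
tan C = Δλ / ΔM = -0.6027 → C = 328.92°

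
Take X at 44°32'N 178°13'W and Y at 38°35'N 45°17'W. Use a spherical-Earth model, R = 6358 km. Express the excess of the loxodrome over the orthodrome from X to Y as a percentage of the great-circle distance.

14.8%

Great circle: σ = 1.5129 rad → d_gc = Rσ = 9619.3 km
Rhumb: Δφ = -0.1038, Δλ = +2.3201, Δψ = -0.1389, q = Δφ/Δψ = 0.7474 → d_rh = R√(Δφ²+q²Δλ²) = 11045.1 km
Excess = (11045.1 − 9619.3) / 9619.3 = 1425.8 / 9619.3 = 14.82% ≈ 14.8%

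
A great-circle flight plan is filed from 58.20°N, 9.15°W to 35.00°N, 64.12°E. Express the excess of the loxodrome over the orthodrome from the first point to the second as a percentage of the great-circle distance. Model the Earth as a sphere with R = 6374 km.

4.0%

Great circle: σ = 0.9125 rad → d_gc = Rσ = 5816.5 km
Rhumb: Δφ = -0.4049, Δλ = +1.2788, Δψ = -0.6029, q = Δφ/Δψ = 0.6716 → d_rh = R√(Δφ²+q²Δλ²) = 6052.0 km
Excess = (6052.0 − 5816.5) / 5816.5 = 235.5 / 5816.5 = 4.049% ≈ 4.0%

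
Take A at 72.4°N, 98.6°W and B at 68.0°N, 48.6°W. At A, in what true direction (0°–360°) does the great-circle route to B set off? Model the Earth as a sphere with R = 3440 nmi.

80.0°

N = sin Δλ·cos φ₂ = +0.2870;  D = cos φ₁ sin φ₂ − sin φ₁ cos φ₂ cos Δλ = +0.0508
initial course = atan2(N, D) = 79.96°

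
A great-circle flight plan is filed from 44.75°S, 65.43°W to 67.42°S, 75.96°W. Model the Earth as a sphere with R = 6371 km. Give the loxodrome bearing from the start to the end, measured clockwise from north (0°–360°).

194.0°

Meridional parts: M(φ₁)=-0.8752, M(φ₂)=-1.6112 → ΔM = -0.7360;  Δλ = -0.1838 rad
tan C = Δλ / ΔM = +0.2497 → C = 194.02°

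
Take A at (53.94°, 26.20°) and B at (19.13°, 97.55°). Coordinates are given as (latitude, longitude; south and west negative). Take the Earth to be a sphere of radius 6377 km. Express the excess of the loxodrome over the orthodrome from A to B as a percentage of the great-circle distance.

Great circle: σ = 1.1121 rad → d_gc = Rσ = 7092.0 km
Rhumb: Δφ = -0.6075, Δλ = +1.2453, Δψ = -0.7821, q = Δφ/Δψ = 0.7768 → d_rh = R√(Δφ²+q²Δλ²) = 7284.4 km
Excess = (7284.4 − 7092.0) / 7092.0 = 192.4 / 7092.0 = 2.71% ≈ 2.7%

2.7%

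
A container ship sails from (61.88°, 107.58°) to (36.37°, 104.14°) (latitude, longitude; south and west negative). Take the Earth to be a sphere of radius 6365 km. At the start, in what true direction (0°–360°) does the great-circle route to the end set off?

θ = atan2( sin Δλ·cos φ₂ ,  cos φ₁ sin φ₂ − sin φ₁ cos φ₂ cos Δλ )
  = atan2(-0.0483, -0.4294) = 186.42°

186.4°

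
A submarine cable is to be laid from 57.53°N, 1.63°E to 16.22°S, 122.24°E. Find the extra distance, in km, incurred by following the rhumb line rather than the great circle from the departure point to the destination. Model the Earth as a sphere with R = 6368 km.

Great circle: cos σ = sin φ₁ sin φ₂ + cos φ₁ cos φ₂ cos Δλ,  σ = 2.0923 rad → d_gc = 13323.5 km
Rhumb line: Δψ = -1.5207, q = Δφ/Δψ = 0.8464, d_rh = R√(Δφ²+q²Δλ²) = 13997.3 km
Excess = 13997.3 − 13323.5 = 673.8 ≈ 674 km

674 km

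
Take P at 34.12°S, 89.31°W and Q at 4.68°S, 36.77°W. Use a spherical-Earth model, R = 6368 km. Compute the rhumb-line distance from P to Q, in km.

Rhumb course C = atan2(Δλ, Δψ) with Δψ = ln[tan(π/4+φ₂/2)/tan(π/4+φ₁/2)] = +0.5524, Δλ = +0.9170 → C = 58.93°
d = R·|Δφ| / |cos C| = 6368·0.51382 / 0.51602 = 6341 km

6341 km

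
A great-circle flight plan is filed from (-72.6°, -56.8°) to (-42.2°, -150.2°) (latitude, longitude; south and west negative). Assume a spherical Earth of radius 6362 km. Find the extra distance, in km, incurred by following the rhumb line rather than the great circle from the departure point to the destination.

504 km

Great circle: cos σ = sin φ₁ sin φ₂ + cos φ₁ cos φ₂ cos Δλ,  σ = 0.8920 rad → d_gc = 5675.0 km
Rhumb line: Δψ = +1.0633, q = Δφ/Δψ = 0.4990, d_rh = R√(Δφ²+q²Δλ²) = 6178.6 km
Excess = 6178.6 − 5675.0 = 503.6 ≈ 504 km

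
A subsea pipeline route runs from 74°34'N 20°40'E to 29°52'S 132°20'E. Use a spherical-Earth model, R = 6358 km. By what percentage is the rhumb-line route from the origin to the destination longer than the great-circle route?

5.7%

Great circle: σ = 2.1715 rad → d_gc = Rσ = 13806.4 km
Rhumb: Δφ = -1.8227, Δλ = +1.9490, Δψ = -2.5454, q = Δφ/Δψ = 0.7161 → d_rh = R√(Δφ²+q²Δλ²) = 14595.7 km
Excess = (14595.7 − 13806.4) / 13806.4 = 789.3 / 13806.4 = 5.72% ≈ 5.7%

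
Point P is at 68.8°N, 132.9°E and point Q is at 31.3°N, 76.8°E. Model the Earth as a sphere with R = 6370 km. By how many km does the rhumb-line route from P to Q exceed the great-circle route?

139 km

Great circle: cos σ = sin φ₁ sin φ₂ + cos φ₁ cos φ₂ cos Δλ,  σ = 0.8544 rad → d_gc = 5442.3 km
Rhumb line: Δψ = -1.1002, q = Δφ/Δψ = 0.5949, d_rh = R√(Δφ²+q²Δλ²) = 5581.1 km
Excess = 5581.1 − 5442.3 = 138.8 ≈ 139 km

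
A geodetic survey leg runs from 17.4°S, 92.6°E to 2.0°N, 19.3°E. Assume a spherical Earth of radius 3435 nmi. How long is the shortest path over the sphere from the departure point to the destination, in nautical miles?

4479 nmi

cos σ = sin φ₁ sin φ₂ + cos φ₁ cos φ₂ cos Δλ
      = sin(-17.40°)sin(2.00°) + cos(-17.40°)cos(2.00°)cos(-73.30°) = 0.2636
σ = 74.716° → d = Rσ = 3435·1.30404 = 4479 nmi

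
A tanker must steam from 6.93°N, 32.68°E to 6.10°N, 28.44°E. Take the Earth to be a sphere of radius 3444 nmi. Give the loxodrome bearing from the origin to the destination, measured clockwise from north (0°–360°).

258.9°

Meridional parts: M(φ₁)=+0.1212, M(φ₂)=+0.1067 → ΔM = -0.0146;  Δλ = -0.0740 rad
tan C = Δλ / ΔM = +5.0754 → C = 258.85°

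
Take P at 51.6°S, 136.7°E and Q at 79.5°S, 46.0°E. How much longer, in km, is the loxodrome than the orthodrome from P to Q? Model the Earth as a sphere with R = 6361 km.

401 km

Great circle: cos σ = sin φ₁ sin φ₂ + cos φ₁ cos φ₂ cos Δλ,  σ = 0.6932 rad → d_gc = 4409.6 km
Rhumb line: Δψ = -1.3323, q = Δφ/Δψ = 0.3655, d_rh = R√(Δφ²+q²Δλ²) = 4810.3 km
Excess = 4810.3 − 4409.6 = 400.7 ≈ 401 km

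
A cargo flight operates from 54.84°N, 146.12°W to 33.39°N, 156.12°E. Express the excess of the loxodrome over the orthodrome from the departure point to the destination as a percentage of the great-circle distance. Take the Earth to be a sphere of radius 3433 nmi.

Great circle: σ = 0.7864 rad → d_gc = Rσ = 2699.6 nmi
Rhumb: Δφ = -0.3744, Δλ = -1.0081, Δψ = -0.5305, q = Δφ/Δψ = 0.7057 → d_rh = R√(Δφ²+q²Δλ²) = 2759.8 nmi
Excess = (2759.8 − 2699.6) / 2699.6 = 60.2 / 2699.6 = 2.23% ≈ 2.2%

2.2%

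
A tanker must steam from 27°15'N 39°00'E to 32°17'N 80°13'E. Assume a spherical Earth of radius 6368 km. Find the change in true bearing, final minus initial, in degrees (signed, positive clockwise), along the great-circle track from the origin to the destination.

+21.2°

At departure: θ₁ = atan2(sin Δλ cos φ₂, cos φ₁ sin φ₂ − sin φ₁ cos φ₂ cos Δλ) = 71.75°
At arrival: θ₂ = atan2(sin Δλ cos φ₁, −cos φ₂ sin φ₁ + sin φ₂ cos φ₁ cos Δλ) = 92.92°
Δθ = θ₂ − θ₁ = +21.2°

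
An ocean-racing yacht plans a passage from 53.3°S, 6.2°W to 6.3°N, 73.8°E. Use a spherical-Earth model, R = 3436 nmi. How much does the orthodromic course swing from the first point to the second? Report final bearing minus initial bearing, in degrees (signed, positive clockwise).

Initial bearing θ₁ = atan2(sin Δλ cos φ₂, cos φ₁ sin φ₂ − sin φ₁ cos φ₂ cos Δλ) = 78.23°
Final bearing θ₂ = (initial bearing from the destination back to the start) + 180° = 36.06°
Δθ = θ₂ − θ₁ = -42.2°

-42.2°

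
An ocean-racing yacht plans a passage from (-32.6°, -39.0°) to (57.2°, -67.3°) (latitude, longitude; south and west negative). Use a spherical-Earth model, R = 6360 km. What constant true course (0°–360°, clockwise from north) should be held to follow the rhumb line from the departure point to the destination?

Δψ = ln[tan(π/4+φ₂/2)/tan(π/4+φ₁/2)] = +1.8255
Δλ = -0.4939 rad (taken the short way round)
course = atan2(Δλ, Δψ) = 344.86°

344.9°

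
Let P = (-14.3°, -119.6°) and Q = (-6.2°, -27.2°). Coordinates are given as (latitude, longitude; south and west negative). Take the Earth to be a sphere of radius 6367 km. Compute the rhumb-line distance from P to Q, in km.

Rhumb course C = atan2(Δλ, Δψ) with Δψ = ln[tan(π/4+φ₂/2)/tan(π/4+φ₁/2)] = +0.1438, Δλ = +1.6127 → C = 84.90°
d = R·|Δφ| / |cos C| = 6367·0.14137 / 0.08881 = 10135 km

10135 km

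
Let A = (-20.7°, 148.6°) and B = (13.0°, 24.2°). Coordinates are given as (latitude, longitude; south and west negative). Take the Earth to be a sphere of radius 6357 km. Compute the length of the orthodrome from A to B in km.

cos σ = sin φ₁ sin φ₂ + cos φ₁ cos φ₂ cos Δλ
      = sin(-20.70°)sin(13.00°) + cos(-20.70°)cos(13.00°)cos(-124.40°) = -0.5945
σ = 126.474° → d = Rσ = 6357·2.20740 = 14032 km

14032 km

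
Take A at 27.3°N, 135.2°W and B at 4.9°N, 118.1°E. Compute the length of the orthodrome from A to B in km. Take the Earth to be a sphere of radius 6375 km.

cos σ = sin φ₁ sin φ₂ + cos φ₁ cos φ₂ cos Δλ
      = sin(27.30°)sin(4.90°) + cos(27.30°)cos(4.90°)cos(-106.70°) = -0.2152
σ = 102.430° → d = Rσ = 6375·1.78774 = 11397 km

11397 km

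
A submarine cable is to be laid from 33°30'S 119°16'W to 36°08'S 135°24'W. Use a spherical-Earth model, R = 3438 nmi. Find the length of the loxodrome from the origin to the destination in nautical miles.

810 nmi

Δψ = ln[tan(π/4+φ₂/2)/tan(π/4+φ₁/2)] = -0.0560;  Δφ = -0.0460 rad,  Δλ = -0.2816 rad
q = Δφ/Δψ = 0.8208
d = R·√(Δφ² + q²Δλ²) = 3438·0.23566 = 810 nmi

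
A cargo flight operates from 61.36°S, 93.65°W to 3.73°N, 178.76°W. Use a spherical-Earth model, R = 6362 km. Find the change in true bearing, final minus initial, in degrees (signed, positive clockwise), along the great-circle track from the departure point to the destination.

+55.4°

Initial bearing θ₁ = atan2(sin Δλ cos φ₂, cos φ₁ sin φ₂ − sin φ₁ cos φ₂ cos Δλ) = 276.08°
Final bearing θ₂ = (initial bearing from the destination back to the start) + 180° = 331.47°
Δθ = θ₂ − θ₁ = +55.4°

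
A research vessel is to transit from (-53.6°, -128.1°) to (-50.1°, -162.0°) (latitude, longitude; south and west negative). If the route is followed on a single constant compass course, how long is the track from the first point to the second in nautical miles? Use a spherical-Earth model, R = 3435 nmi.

1272 nmi

Δψ = ln[tan(π/4+φ₂/2)/tan(π/4+φ₁/2)] = +0.0990;  Δφ = +0.0611 rad,  Δλ = -0.5917 rad
q = Δφ/Δψ = 0.6173
d = R·√(Δφ² + q²Δλ²) = 3435·0.37032 = 1272 nmi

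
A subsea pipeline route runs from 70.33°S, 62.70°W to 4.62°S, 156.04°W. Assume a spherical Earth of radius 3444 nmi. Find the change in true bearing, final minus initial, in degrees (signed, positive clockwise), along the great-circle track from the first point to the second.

Initial bearing θ₁ = atan2(sin Δλ cos φ₂, cos φ₁ sin φ₂ − sin φ₁ cos φ₂ cos Δλ) = 265.30°
Final bearing θ₂ = (initial bearing from the destination back to the start) + 180° = 340.33°
Δθ = θ₂ − θ₁ = +75.0°

+75.0°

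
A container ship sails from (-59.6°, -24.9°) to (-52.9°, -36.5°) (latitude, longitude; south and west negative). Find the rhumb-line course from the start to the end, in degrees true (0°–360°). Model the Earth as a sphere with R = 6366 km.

316.2°

Meridional parts: M(φ₁)=-1.3031, M(φ₂)=-1.0919 → ΔM = +0.2111;  Δλ = -0.2025 rad
tan C = Δλ / ΔM = -0.9589 → C = 316.20°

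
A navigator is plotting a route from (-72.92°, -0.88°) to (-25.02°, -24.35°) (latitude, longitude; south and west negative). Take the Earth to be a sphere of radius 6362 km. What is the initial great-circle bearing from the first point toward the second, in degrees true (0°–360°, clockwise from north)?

331.7°

θ = atan2( sin Δλ·cos φ₂ ,  cos φ₁ sin φ₂ − sin φ₁ cos φ₂ cos Δλ )
  = atan2(-0.3609, +0.6703) = 331.70°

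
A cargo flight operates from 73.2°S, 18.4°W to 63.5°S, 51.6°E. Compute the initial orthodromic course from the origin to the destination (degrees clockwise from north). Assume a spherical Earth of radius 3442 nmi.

θ = atan2( sin Δλ·cos φ₂ ,  cos φ₁ sin φ₂ − sin φ₁ cos φ₂ cos Δλ )
  = atan2(+0.4193, -0.1126) = 105.03°

105.0°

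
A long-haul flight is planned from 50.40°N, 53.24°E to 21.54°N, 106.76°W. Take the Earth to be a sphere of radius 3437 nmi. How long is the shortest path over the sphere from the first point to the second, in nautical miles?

6354 nmi

cos σ = sin φ₁ sin φ₂ + cos φ₁ cos φ₂ cos Δλ
      = sin(50.40°)sin(21.54°) + cos(50.40°)cos(21.54°)cos(-160.00°) = -0.2743
σ = 105.918° → d = Rσ = 3437·1.84861 = 6354 nmi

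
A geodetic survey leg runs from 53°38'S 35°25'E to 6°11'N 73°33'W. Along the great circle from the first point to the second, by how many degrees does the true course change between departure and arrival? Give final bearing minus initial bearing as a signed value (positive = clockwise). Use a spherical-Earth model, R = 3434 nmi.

At departure: θ₁ = atan2(sin Δλ cos φ₂, cos φ₁ sin φ₂ − sin φ₁ cos φ₂ cos Δλ) = 258.21°
At arrival: θ₂ = atan2(sin Δλ cos φ₁, −cos φ₂ sin φ₁ + sin φ₂ cos φ₁ cos Δλ) = 324.28°
Δθ = θ₂ − θ₁ = +66.1°

+66.1°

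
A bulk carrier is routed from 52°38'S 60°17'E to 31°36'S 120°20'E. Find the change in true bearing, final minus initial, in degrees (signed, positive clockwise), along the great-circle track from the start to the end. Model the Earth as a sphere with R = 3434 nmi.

Initial bearing θ₁ = atan2(sin Δλ cos φ₂, cos φ₁ sin φ₂ − sin φ₁ cos φ₂ cos Δλ) = 88.45°
Final bearing θ₂ = (initial bearing from the destination back to the start) + 180° = 45.42°
Δθ = θ₂ − θ₁ = -43.0°

-43.0°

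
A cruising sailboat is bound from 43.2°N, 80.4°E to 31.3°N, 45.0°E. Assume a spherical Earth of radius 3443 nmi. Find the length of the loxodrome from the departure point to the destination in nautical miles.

Δψ = ln[tan(π/4+φ₂/2)/tan(π/4+φ₁/2)] = -0.2619;  Δφ = -0.2077 rad,  Δλ = -0.6178 rad
q = Δφ/Δψ = 0.7929
d = R·√(Δφ² + q²Δλ²) = 3443·0.53210 = 1832 nmi

1832 nmi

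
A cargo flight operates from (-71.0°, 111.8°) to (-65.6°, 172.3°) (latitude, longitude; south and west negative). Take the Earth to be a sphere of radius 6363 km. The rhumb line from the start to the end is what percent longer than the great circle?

4.2%

Great circle: σ = 0.3837 rad → d_gc = Rσ = 2441.3 km
Rhumb: Δφ = +0.0942, Δλ = +1.0559, Δψ = +0.2562, q = Δφ/Δψ = 0.3679 → d_rh = R√(Δφ²+q²Δλ²) = 2543.4 km
Excess = (2543.4 − 2441.3) / 2441.3 = 102.1 / 2441.3 = 4.18% ≈ 4.2%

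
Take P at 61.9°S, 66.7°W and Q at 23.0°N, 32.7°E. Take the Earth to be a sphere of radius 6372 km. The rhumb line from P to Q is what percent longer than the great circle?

3.0%

Great circle: σ = 1.9993 rad → d_gc = Rσ = 12739.4 km
Rhumb: Δφ = +1.4818, Δλ = +1.7349, Δψ = +1.7979, q = Δφ/Δψ = 0.8242 → d_rh = R√(Δφ²+q²Δλ²) = 13120.8 km
Excess = (13120.8 − 12739.4) / 12739.4 = 381.4 / 12739.4 = 2.99% ≈ 3.0%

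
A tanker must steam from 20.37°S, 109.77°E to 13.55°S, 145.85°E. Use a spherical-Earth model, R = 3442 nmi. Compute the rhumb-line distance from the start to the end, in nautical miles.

Rhumb course C = atan2(Δλ, Δψ) with Δψ = ln[tan(π/4+φ₂/2)/tan(π/4+φ₁/2)] = +0.1245, Δλ = +0.6297 → C = 78.81°
d = R·|Δφ| / |cos C| = 3442·0.11903 / 0.19400 = 2112 nmi

2112 nmi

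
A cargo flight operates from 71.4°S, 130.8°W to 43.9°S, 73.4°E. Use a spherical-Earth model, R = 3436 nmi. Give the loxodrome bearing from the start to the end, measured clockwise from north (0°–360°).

Meridional parts: M(φ₁)=-1.8094, M(φ₂)=-0.8545 → ΔM = +0.9549;  Δλ = -2.7192 rad
tan C = Δλ / ΔM = -2.8477 → C = 289.35°

289.3°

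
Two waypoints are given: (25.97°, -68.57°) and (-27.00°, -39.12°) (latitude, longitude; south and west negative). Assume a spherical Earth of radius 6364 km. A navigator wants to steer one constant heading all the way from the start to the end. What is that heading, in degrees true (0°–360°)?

Δψ = ln[tan(π/4+φ₂/2)/tan(π/4+φ₁/2)] = -0.9593
Δλ = +0.5140 rad (taken the short way round)
course = atan2(Δλ, Δψ) = 151.82°

151.8°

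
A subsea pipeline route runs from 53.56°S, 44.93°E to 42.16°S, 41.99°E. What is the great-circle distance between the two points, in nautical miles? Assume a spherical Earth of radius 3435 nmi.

693 nmi

Haversine: a = sin²(Δφ/2)+cos φ₁ cos φ₂ sin²(Δλ/2) = 0.01015;  σ = 2·atan2(√a,√(1−a))
σ = 11.567° → d = Rσ = 3435·0.20188 = 693 nmi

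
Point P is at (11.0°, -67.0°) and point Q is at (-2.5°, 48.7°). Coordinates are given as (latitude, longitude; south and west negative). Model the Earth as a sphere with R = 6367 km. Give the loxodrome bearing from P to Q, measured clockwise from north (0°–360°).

Meridional parts: M(φ₁)=+0.1932, M(φ₂)=-0.0436 → ΔM = -0.2368;  Δλ = +2.0193 rad
tan C = Δλ / ΔM = -8.5268 → C = 96.69°

96.7°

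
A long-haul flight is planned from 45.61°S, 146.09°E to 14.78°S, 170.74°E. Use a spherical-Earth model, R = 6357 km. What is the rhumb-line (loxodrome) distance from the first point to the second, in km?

4130 km

Δψ = ln[tan(π/4+φ₂/2)/tan(π/4+φ₁/2)] = +0.6356;  Δφ = +0.5381 rad,  Δλ = +0.4302 rad
q = Δφ/Δψ = 0.8465
d = R·√(Δφ² + q²Δλ²) = 6357·0.64975 = 4130 km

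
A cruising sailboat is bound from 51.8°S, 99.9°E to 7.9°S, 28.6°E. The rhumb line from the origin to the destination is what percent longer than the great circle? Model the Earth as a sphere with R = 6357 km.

Great circle: σ = 1.2615 rad → d_gc = Rσ = 8019.3 km
Rhumb: Δφ = +0.7662, Δλ = -1.2444, Δψ = +0.9222, q = Δφ/Δψ = 0.8309 → d_rh = R√(Δφ²+q²Δλ²) = 8180.7 km
Excess = (8180.7 − 8019.3) / 8019.3 = 161.4 / 8019.3 = 2.01% ≈ 2.0%

2.0%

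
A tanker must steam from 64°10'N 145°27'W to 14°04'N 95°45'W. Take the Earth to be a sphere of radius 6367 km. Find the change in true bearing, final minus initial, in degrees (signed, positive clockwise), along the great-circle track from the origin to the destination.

+35.8°

At departure: θ₁ = atan2(sin Δλ cos φ₂, cos φ₁ sin φ₂ − sin φ₁ cos φ₂ cos Δλ) = 121.81°
At arrival: θ₂ = atan2(sin Δλ cos φ₁, −cos φ₂ sin φ₁ + sin φ₂ cos φ₁ cos Δλ) = 157.56°
Δθ = θ₂ − θ₁ = +35.8°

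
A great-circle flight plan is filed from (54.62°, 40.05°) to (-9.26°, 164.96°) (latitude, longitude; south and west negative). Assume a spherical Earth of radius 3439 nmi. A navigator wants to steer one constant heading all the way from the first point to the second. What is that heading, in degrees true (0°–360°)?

120.9°

Meridional parts: M(φ₁)=+1.1427, M(φ₂)=-0.1623 → ΔM = -1.3051;  Δλ = +2.1801 rad
tan C = Δλ / ΔM = -1.6705 → C = 120.91°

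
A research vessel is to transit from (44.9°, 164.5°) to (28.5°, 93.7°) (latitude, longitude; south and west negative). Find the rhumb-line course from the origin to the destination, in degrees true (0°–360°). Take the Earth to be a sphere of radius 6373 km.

Meridional parts: M(φ₁)=+0.8789, M(φ₂)=+0.5193 → ΔM = -0.3596;  Δλ = -1.2357 rad
tan C = Δλ / ΔM = +3.4362 → C = 253.77°

253.8°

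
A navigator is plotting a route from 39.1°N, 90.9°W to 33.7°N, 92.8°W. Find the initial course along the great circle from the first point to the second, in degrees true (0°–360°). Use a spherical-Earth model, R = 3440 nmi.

N = sin Δλ·cos φ₂ = -0.0276;  D = cos φ₁ sin φ₂ − sin φ₁ cos φ₂ cos Δλ = -0.0938
initial course = atan2(N, D) = 196.38°

196.4°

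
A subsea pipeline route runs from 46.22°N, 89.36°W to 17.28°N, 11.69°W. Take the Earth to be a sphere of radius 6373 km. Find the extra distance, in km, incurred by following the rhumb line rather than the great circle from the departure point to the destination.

Great circle: cos σ = sin φ₁ sin φ₂ + cos φ₁ cos φ₂ cos Δλ,  σ = 1.2073 rad → d_gc = 7694.1 km
Rhumb line: Δψ = -0.6055, q = Δφ/Δψ = 0.8341, d_rh = R√(Δφ²+q²Δλ²) = 7892.5 km
Excess = 7892.5 − 7694.1 = 198.4 ≈ 198 km

198 km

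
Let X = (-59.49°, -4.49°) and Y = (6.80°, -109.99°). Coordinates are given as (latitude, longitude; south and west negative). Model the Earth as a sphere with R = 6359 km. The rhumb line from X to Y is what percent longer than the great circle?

4.8%

Great circle: σ = 1.8098 rad → d_gc = Rσ = 11508.5 km
Rhumb: Δφ = +1.1570, Δλ = -1.8413, Δψ = +1.4183, q = Δφ/Δψ = 0.8158 → d_rh = R√(Δφ²+q²Δλ²) = 12056.9 km
Excess = (12056.9 − 11508.5) / 11508.5 = 548.4 / 11508.5 = 4.77% ≈ 4.8%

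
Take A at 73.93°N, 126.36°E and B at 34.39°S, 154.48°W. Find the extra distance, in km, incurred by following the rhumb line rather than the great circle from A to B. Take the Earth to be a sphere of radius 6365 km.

Great circle: cos σ = sin φ₁ sin φ₂ + cos φ₁ cos φ₂ cos Δλ,  σ = 2.0942 rad → d_gc = 13329.3 km
Rhumb line: Δψ = -2.5977, q = Δφ/Δψ = 0.7278, d_rh = R√(Δφ²+q²Δλ²) = 13629.3 km
Excess = 13629.3 − 13329.3 = 300.0 ≈ 300 km

300 km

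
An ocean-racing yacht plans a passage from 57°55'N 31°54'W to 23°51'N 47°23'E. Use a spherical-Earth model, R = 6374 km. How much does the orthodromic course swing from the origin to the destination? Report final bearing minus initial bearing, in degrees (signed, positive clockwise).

+59.1°

Initial bearing θ₁ = atan2(sin Δλ cos φ₂, cos φ₁ sin φ₂ − sin φ₁ cos φ₂ cos Δλ) = 85.50°
Final bearing θ₂ = (initial bearing from the destination back to the start) + 180° = 144.62°
Δθ = θ₂ − θ₁ = +59.1°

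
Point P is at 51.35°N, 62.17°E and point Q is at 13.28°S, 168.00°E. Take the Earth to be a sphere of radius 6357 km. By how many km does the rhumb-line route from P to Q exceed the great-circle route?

352 km

Great circle: cos σ = sin φ₁ sin φ₂ + cos φ₁ cos φ₂ cos Δλ,  σ = 1.9233 rad → d_gc = 12226.2 km
Rhumb line: Δψ = -1.2818, q = Δφ/Δψ = 0.8801, d_rh = R√(Δφ²+q²Δλ²) = 12577.8 km
Excess = 12577.8 − 12226.2 = 351.6 ≈ 352 km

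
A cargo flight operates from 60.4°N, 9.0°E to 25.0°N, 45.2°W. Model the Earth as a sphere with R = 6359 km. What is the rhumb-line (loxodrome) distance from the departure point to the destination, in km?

Rhumb course C = atan2(Δλ, Δψ) with Δψ = ln[tan(π/4+φ₂/2)/tan(π/4+φ₁/2)] = -0.8801, Δλ = -0.9460 → C = 227.06°
d = R·|Δφ| / |cos C| = 6359·0.61785 / 0.68117 = 5768 km

5768 km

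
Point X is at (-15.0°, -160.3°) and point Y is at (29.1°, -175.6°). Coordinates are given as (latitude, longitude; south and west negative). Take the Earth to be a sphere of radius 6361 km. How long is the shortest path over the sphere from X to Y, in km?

cos σ = sin φ₁ sin φ₂ + cos φ₁ cos φ₂ cos Δλ
      = sin(-15.00°)sin(29.10°) + cos(-15.00°)cos(29.10°)cos(-15.30°) = 0.6882
σ = 46.511° → d = Rσ = 6361·0.81177 = 5164 km

5164 km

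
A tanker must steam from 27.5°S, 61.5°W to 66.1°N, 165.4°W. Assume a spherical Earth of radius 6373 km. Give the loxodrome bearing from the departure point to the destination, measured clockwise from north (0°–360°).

Δψ = ln[tan(π/4+φ₂/2)/tan(π/4+φ₁/2)] = +2.0524
Δλ = -1.8134 rad (taken the short way round)
course = atan2(Δλ, Δψ) = 318.54°

318.5°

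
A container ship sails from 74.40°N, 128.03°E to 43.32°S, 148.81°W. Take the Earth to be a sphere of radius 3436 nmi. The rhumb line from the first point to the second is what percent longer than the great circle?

2.1%

Great circle: σ = 2.2620 rad → d_gc = Rσ = 7772.4 nmi
Rhumb: Δφ = -2.0546, Δλ = +1.4514, Δψ = -2.8284, q = Δφ/Δψ = 0.7264 → d_rh = R√(Δφ²+q²Δλ²) = 7934.9 nmi
Excess = (7934.9 − 7772.4) / 7772.4 = 162.5 / 7772.4 = 2.09% ≈ 2.1%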